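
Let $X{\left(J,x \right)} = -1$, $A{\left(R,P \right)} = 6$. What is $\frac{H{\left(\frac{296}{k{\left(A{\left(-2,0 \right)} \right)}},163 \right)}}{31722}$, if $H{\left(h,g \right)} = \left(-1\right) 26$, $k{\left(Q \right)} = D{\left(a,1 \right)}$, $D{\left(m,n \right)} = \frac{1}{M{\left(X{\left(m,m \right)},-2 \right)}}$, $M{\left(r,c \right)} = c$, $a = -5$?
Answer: $- \frac{13}{15861} \approx -0.00081962$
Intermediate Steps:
$D{\left(m,n \right)} = - \frac{1}{2}$ ($D{\left(m,n \right)} = \frac{1}{-2} = - \frac{1}{2}$)
$k{\left(Q \right)} = - \frac{1}{2}$
$H{\left(h,g \right)} = -26$
$\frac{H{\left(\frac{296}{k{\left(A{\left(-2,0 \right)} \right)}},163 \right)}}{31722} = - \frac{26}{31722} = \left(-26\right) \frac{1}{31722} = - \frac{13}{15861}$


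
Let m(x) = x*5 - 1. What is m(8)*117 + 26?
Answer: 4589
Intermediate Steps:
m(x) = -1 + 5*x (m(x) = 5*x - 1 = -1 + 5*x)
m(8)*117 + 26 = (-1 + 5*8)*117 + 26 = (-1 + 40)*117 + 26 = 39*117 + 26 = 4563 + 26 = 4589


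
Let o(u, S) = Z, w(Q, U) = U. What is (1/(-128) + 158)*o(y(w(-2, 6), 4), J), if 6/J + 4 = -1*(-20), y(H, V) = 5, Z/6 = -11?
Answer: -667359/64 ≈ -10427.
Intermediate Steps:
Z = -66 (Z = 6*(-11) = -66)
J = 3/8 (J = 6/(-4 - 1*(-20)) = 6/(-4 + 20) = 6/16 = 6*(1/16) = 3/8 ≈ 0.37500)
o(u, S) = -66
(1/(-128) + 158)*o(y(w(-2, 6), 4), J) = (1/(-128) + 158)*(-66) = (-1/128 + 158)*(-66) = (20223/128)*(-66) = -667359/64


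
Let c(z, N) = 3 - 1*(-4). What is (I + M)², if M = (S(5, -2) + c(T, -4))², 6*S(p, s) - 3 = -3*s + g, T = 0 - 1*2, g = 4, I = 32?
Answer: 17447329/1296 ≈ 13462.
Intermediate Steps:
T = -2 (T = 0 - 2 = -2)
c(z, N) = 7 (c(z, N) = 3 + 4 = 7)
S(p, s) = 7/6 - s/2 (S(p, s) = ½ + (-3*s + 4)/6 = ½ + (4 - 3*s)/6 = ½ + (⅔ - s/2) = 7/6 - s/2)
M = 3025/36 (M = ((7/6 - ½*(-2)) + 7)² = ((7/6 + 1) + 7)² = (13/6 + 7)² = (55/6)² = 3025/36 ≈ 84.028)
(I + M)² = (32 + 3025/36)² = (4177/36)² = 17447329/1296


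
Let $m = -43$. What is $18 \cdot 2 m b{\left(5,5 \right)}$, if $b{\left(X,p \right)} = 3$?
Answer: $-4644$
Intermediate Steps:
$18 \cdot 2 m b{\left(5,5 \right)} = 18 \cdot 2 \left(-43\right) 3 = 36 \left(-43\right) 3 = \left(-1548\right) 3 = -4644$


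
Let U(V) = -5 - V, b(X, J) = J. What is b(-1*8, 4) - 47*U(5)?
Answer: 474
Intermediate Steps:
b(-1*8, 4) - 47*U(5) = 4 - 47*(-5 - 1*5) = 4 - 47*(-5 - 5) = 4 - 47*(-10) = 4 + 470 = 474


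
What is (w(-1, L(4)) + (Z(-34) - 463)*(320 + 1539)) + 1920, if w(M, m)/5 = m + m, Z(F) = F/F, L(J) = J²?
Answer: -856778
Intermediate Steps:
Z(F) = 1
w(M, m) = 10*m (w(M, m) = 5*(m + m) = 5*(2*m) = 10*m)
(w(-1, L(4)) + (Z(-34) - 463)*(320 + 1539)) + 1920 = (10*4² + (1 - 463)*(320 + 1539)) + 1920 = (10*16 - 462*1859) + 1920 = (160 - 858858) + 1920 = -858698 + 1920 = -856778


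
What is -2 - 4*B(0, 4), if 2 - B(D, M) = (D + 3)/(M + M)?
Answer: -17/2 ≈ -8.5000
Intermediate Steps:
B(D, M) = 2 - (3 + D)/(2*M) (B(D, M) = 2 - (D + 3)/(M + M) = 2 - (3 + D)/(2*M))
-2 - 4*B(0, 4) = -2 - 2*(-3 - 1*0 + 4*4)/4 = -2 - 2*(-3 + 0 + 16)/4 = -2 - 2*13/4 = -2 - 4*13/8 = -2 - 13/2 = -17/2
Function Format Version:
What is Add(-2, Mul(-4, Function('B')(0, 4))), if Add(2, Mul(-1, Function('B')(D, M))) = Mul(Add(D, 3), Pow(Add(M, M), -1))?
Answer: Rational(-17, 2) ≈ -8.5000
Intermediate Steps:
Function('B')(D, M) = Add(2, Mul(Rational(-1, 2), Pow(M, -1), Add(3, D))) (Function('B')(D, M) = Add(2, Mul(-1, Mul(Add(D, 3), Pow(Add(M, M), -1)))) = Add(2, Mul(-1, Mul(Add(3, D), Pow(Mul(2, M), -1)))) = Add(2, Mul(-1, Mul(Add(3, D), Mul(Rational(1, 2), Pow(M, -1))))) = Add(2, Mul(-1, Mul(Rational(1, 2), Pow(M, -1), Add(3, D)))) = Add(2, Mul(Rational(-1, 2), Pow(M, -1), Add(3, D))))
Add(-2, Mul(-4, Function('B')(0, 4))) = Add(-2, Mul(-4, Mul(Rational(1, 2), Pow(4, -1), Add(-3, Mul(-1, 0), Mul(4, 4))))) = Add(-2, Mul(-4, Mul(Rational(1, 2), Rational(1, 4), Add(-3, 0, 16)))) = Add(-2, Mul(-4, Mul(Rational(1, 2), Rational(1, 4), 13))) = Add(-2, Mul(-4, Rational(13, 8))) = Add(-2, Rational(-13, 2)) = Rational(-17, 2)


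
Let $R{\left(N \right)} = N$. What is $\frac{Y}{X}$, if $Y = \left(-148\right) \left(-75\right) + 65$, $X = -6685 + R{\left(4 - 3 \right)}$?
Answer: $- \frac{11165}{6684} \approx -1.6704$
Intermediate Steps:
$X = -6684$ ($X = -6685 + \left(4 - 3\right) = -6685 + 1 = -6684$)
$Y = 11165$ ($Y = 11100 + 65 = 11165$)
$\frac{Y}{X} = \frac{11165}{-6684} = 11165 \left(- \frac{1}{6684}\right) = - \frac{11165}{6684}$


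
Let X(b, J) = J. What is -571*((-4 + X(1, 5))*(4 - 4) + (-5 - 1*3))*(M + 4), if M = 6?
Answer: 45680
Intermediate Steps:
-571*((-4 + X(1, 5))*(4 - 4) + (-5 - 1*3))*(M + 4) = -571*((-4 + 5)*(4 - 4) + (-5 - 1*3))*(6 + 4) = -571*(1*0 + (-5 - 3))*10 = -571*(0 - 8)*10 = -(-4568)*10 = -571*(-80) = 45680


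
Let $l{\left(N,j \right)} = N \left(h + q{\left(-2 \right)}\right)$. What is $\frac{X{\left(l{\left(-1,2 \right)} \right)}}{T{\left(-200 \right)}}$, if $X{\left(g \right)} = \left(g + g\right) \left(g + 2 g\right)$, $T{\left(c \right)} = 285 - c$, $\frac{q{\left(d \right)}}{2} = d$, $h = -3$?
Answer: $\frac{294}{485} \approx 0.60619$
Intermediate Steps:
$q{\left(d \right)} = 2 d$
$l{\left(N,j \right)} = - 7 N$ ($l{\left(N,j \right)} = N \left(-3 + 2 \left(-2\right)\right) = N \left(-3 - 4\right) = N \left(-7\right) = - 7 N$)
$X{\left(g \right)} = 6 g^{2}$ ($X{\left(g \right)} = 2 g 3 g = 6 g^{2}$)
$\frac{X{\left(l{\left(-1,2 \right)} \right)}}{T{\left(-200 \right)}} = \frac{6 \left(\left(-7\right) \left(-1\right)\right)^{2}}{285 - -200} = \frac{6 \cdot 7^{2}}{285 + 200} = \frac{6 \cdot 49}{485} = 294 \cdot \frac{1}{485} = \frac{294}{485}$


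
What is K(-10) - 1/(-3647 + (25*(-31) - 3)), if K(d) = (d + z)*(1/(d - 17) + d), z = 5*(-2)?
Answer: 7994509/39825 ≈ 200.74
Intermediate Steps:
z = -10
K(d) = (-10 + d)*(d + 1/(-17 + d)) (K(d) = (d - 10)*(1/(d - 17) + d) = (-10 + d)*(1/(-17 + d) + d) = (-10 + d)*(d + 1/(-17 + d)))
K(-10) - 1/(-3647 + (25*(-31) - 3)) = (-10 + (-10)³ - 27*(-10)² + 171*(-10))/(-17 - 10) - 1/(-3647 + (25*(-31) - 3)) = (-10 - 1000 - 27*100 - 1710)/(-27) - 1/(-3647 + (-775 - 3)) = -(-10 - 1000 - 2700 - 1710)/27 - 1/(-3647 - 778) = -1/27*(-5420) - 1/(-4425) = 5420/27 - 1*(-1/4425) = 5420/27 + 1/4425 = 7994509/39825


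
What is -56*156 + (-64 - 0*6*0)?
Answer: -8800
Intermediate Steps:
-56*156 + (-64 - 0*6*0) = -8736 + (-64 - 0*0) = -8736 + (-64 - 1*0) = -8736 + (-64 + 0) = -8736 - 64 = -8800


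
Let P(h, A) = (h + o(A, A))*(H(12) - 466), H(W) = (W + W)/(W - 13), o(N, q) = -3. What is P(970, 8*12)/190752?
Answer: -236915/95376 ≈ -2.4840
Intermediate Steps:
H(W) = 2*W/(-13 + W) (H(W) = (2*W)/(-13 + W) = 2*W/(-13 + W))
P(h, A) = 1470 - 490*h (P(h, A) = (h - 3)*(2*12/(-13 + 12) - 466) = (-3 + h)*(2*12/(-1) - 466) = (-3 + h)*(2*12*(-1) - 466) = (-3 + h)*(-24 - 466) = (-3 + h)*(-490) = 1470 - 490*h)
P(970, 8*12)/190752 = (1470 - 490*970)/190752 = (1470 - 475300)*(1/190752) = -473830*1/190752 = -236915/95376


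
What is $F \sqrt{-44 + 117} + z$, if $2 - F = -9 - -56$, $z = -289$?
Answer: $-289 - 45 \sqrt{73} \approx -673.48$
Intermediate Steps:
$F = -45$ ($F = 2 - \left(-9 - -56\right) = 2 - \left(-9 + 56\right) = 2 - 47 = -45$)
$F \sqrt{-44 + 117} + z = - 45 \sqrt{-44 + 117} - 289 = - 45 \sqrt{73} - 289 = -289 - 45 \sqrt{73}$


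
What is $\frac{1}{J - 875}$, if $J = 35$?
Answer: $- \frac{1}{840} \approx -0.0011905$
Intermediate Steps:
$\frac{1}{J - 875} = \frac{1}{35 - 875} = \frac{1}{-840} = - \frac{1}{840}$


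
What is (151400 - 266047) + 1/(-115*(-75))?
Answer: -988830374/8625 ≈ -1.1465e+5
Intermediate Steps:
(151400 - 266047) + 1/(-115*(-75)) = -114647 + 1/8625 = -988830374/8625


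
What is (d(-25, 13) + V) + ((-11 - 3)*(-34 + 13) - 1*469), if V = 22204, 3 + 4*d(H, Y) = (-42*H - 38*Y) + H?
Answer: 22161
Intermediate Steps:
d(H, Y) = -¾ - 41*H/4 - 19*Y/2 (d(H, Y) = -¾ + ((-42*H - 38*Y) + H)/4 = -¾ + (-41*H - 38*Y)/4 = -¾ + (-41*H/4 - 19*Y/2) = -¾ - 41*H/4 - 19*Y/2)
(d(-25, 13) + V) + ((-11 - 3)*(-34 + 13) - 1*469) = ((-¾ - 41/4*(-25) - 19/2*13) + 22204) + ((-11 - 3)*(-34 + 13) - 1*469) = ((-¾ + 1025/4 - 247/2) + 22204) + (-14*(-21) - 469) = (132 + 22204) + (294 - 469) = 22336 - 175 = 22161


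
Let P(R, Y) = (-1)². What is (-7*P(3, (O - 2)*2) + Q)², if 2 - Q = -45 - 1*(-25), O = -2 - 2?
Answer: 225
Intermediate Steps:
O = -4
P(R, Y) = 1
Q = 22 (Q = 2 - (-45 - 1*(-25)) = 2 - (-45 + 25) = 2 - 1*(-20) = 2 + 20 = 22)
(-7*P(3, (O - 2)*2) + Q)² = (-7*1 + 22)² = (-7 + 22)² = 15² = 225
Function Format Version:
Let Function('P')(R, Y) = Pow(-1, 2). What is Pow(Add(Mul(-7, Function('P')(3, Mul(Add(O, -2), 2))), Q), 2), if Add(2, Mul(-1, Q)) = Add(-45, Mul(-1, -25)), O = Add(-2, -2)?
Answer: 225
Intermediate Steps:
O = -4
Function('P')(R, Y) = 1
Q = 22 (Q = Add(2, Mul(-1, Add(-45, Mul(-1, -25)))) = Add(2, Mul(-1, Add(-45, 25))) = Add(2, Mul(-1, -20)) = Add(2, 20) = 22)
Pow(Add(Mul(-7, Function('P')(3, Mul(Add(O, -2), 2))), Q), 2) = Pow(Add(Mul(-7, 1), 22), 2) = Pow(Add(-7, 22), 2) = Pow(15, 2) = 225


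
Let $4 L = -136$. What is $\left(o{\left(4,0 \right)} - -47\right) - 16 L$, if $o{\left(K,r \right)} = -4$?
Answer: $587$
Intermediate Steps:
$L = -34$ ($L = \frac{1}{4} \left(-136\right) = -34$)
$\left(o{\left(4,0 \right)} - -47\right) - 16 L = \left(-4 - -47\right) - -544 = \left(-4 + 47\right) + 544 = 43 + 544 = 587$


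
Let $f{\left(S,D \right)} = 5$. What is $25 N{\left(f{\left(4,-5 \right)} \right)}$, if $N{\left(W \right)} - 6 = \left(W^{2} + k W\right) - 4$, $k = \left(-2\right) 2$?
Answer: $175$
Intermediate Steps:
$k = -4$
$N{\left(W \right)} = 2 + W^{2} - 4 W$ ($N{\left(W \right)} = 6 - \left(4 - W^{2} + 4 W\right) = 2 + W^{2} - 4 W$)
$25 N{\left(f{\left(4,-5 \right)} \right)} = 25 \left(2 + 5^{2} - 20\right) = 25 \left(2 + 25 - 20\right) = 25 \cdot 7 = 175$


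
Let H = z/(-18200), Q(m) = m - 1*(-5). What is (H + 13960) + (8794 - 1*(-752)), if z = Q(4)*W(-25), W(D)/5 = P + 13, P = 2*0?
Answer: 6581671/280 ≈ 23506.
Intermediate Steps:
P = 0
W(D) = 65 (W(D) = 5*(0 + 13) = 5*13 = 65)
Q(m) = 5 + m (Q(m) = m + 5 = 5 + m)
z = 585 (z = (5 + 4)*65 = 9*65 = 585)
H = -9/280 (H = 585/(-18200) = 585*(-1/18200) = -9/280 ≈ -0.032143)
(H + 13960) + (8794 - 1*(-752)) = (-9/280 + 13960) + (8794 - 1*(-752)) = 3908791/280 + (8794 + 752) = 3908791/280 + 9546 = 6581671/280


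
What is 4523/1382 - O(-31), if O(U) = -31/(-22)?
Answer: 14166/7601 ≈ 1.8637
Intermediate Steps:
O(U) = 31/22 (O(U) = -31*(-1/22) = 31/22)
4523/1382 - O(-31) = 4523/1382 - 1*31/22 = 4523*(1/1382) - 31/22 = 4523/1382 - 31/22 = 14166/7601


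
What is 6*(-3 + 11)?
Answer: 48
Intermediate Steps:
6*(-3 + 11) = 6*8 = 48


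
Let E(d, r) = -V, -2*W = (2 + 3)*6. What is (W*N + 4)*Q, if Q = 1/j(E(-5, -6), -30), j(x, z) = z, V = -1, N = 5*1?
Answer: 71/30 ≈ 2.3667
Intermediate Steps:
N = 5
W = -15 (W = -(2 + 3)*6/2 = -5*6/2 = -½*30 = -15)
E(d, r) = 1 (E(d, r) = -1*(-1) = 1)
Q = -1/30 (Q = 1/(-30) = -1/30 ≈ -0.033333)
(W*N + 4)*Q = (-15*5 + 4)*(-1/30) = (-75 + 4)*(-1/30) = -71*(-1/30) = 71/30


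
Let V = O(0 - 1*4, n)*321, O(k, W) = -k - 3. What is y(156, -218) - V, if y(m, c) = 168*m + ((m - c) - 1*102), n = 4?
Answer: 26159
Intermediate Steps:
O(k, W) = -3 - k
y(m, c) = -102 - c + 169*m (y(m, c) = 168*m + ((m - c) - 102) = 168*m + (-102 + m - c) = -102 - c + 169*m)
V = 321 (V = (-3 - (0 - 1*4))*321 = (-3 - (0 - 4))*321 = (-3 - 1*(-4))*321 = (-3 + 4)*321 = 1*321 = 321)
y(156, -218) - V = (-102 - 1*(-218) + 169*156) - 1*321 = (-102 + 218 + 26364) - 321 = 26480 - 321 = 26159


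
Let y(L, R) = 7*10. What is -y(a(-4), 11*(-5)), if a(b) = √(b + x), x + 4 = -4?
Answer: -70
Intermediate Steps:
x = -8 (x = -4 - 4 = -8)
a(b) = √(-8 + b) (a(b) = √(b - 8) = √(-8 + b))
y(L, R) = 70
-y(a(-4), 11*(-5)) = -1*70 = -70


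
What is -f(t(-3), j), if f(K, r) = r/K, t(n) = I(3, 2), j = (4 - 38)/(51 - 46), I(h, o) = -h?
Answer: -34/15 ≈ -2.2667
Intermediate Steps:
j = -34/5 ≈ -6.8000
t(n) = -3 (t(n) = -1*3 = -3)
-f(t(-3), j) = -(-34)/(5*(-3)) = -(-34)*(-1)/(5*3) = -1*34/15 = -34/15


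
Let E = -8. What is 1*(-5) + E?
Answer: -13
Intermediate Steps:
1*(-5) + E = 1*(-5) - 8 = -5 - 8 = -13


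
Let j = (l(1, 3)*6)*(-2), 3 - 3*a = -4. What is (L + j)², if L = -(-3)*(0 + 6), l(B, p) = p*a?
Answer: 4356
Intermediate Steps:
a = 7/3 (a = 1 - ⅓*(-4) = 1 + 4/3 = 7/3 ≈ 2.3333)
l(B, p) = 7*p/3 (l(B, p) = p*(7/3) = 7*p/3)
j = -84 (j = (((7/3)*3)*6)*(-2) = (7*6)*(-2) = 42*(-2) = -84)
L = 18 (L = -(-3)*6 = -1*(-18) = 18)
(L + j)² = (18 - 84)² = (-66)² = 4356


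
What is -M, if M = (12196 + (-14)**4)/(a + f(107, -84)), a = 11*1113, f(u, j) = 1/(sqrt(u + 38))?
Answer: -22462048455/5433550526 + 12653*sqrt(145)/5433550526 ≈ -4.1339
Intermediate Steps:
f(u, j) = 1/sqrt(38 + u) (f(u, j) = 1/(sqrt(38 + u)) = 1/sqrt(38 + u))
a = 12243
M = 50612/(12243 + sqrt(145)/145) (M = (12196 + (-14)**4)/(12243 + 1/sqrt(38 + 107)) = (12196 + 38416)/(12243 + 1/sqrt(145)) = 50612/(12243 + sqrt(145)/145) ≈ 4.1339)
-M = -(22462048455/5433550526 - 12653*sqrt(145)/5433550526) = -22462048455/5433550526 + 12653*sqrt(145)/5433550526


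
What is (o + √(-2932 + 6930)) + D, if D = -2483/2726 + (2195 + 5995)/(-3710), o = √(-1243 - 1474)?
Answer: -450541/144478 + √3998 + I*√2717 ≈ 60.111 + 52.125*I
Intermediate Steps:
o = I*√2717 (o = √(-2717) = I*√2717 ≈ 52.125*I)
D = -450541/144478 (D = -2483*1/2726 + 8190*(-1/3710) = -2483/2726 - 117/53 = -450541/144478 ≈ -3.1184)
(o + √(-2932 + 6930)) + D = (I*√2717 + √(-2932 + 6930)) - 450541/144478 = (I*√2717 + √3998) - 450541/144478 = (√3998 + I*√2717) - 450541/144478 = -450541/144478 + √3998 + I*√2717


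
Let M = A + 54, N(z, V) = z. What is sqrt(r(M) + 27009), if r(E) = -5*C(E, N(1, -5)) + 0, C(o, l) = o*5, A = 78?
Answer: sqrt(23709) ≈ 153.98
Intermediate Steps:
M = 132 (M = 78 + 54 = 132)
C(o, l) = 5*o
r(E) = -25*E (r(E) = -25*E + 0 = -25*E)
sqrt(r(M) + 27009) = sqrt(-25*132 + 27009) = sqrt(-3300 + 27009) = sqrt(23709)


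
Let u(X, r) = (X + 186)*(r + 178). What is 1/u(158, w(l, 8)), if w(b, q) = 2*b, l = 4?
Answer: 1/63984 ≈ 1.5629e-5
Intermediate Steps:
u(X, r) = (178 + r)*(186 + X) (u(X, r) = (186 + X)*(178 + r) = (178 + r)*(186 + X))
1/u(158, w(l, 8)) = 1/(33108 + 178*158 + 186*(2*4) + 158*(2*4)) = 1/(33108 + 28124 + 186*8 + 158*8) = 1/(33108 + 28124 + 1488 + 1264) = 1/63984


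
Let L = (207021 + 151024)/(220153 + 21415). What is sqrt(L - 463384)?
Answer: I*sqrt(1690045783035566)/60392 ≈ 680.72*I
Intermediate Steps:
L = 358045/241568 ≈ 1.4822
sqrt(L - 463384) = sqrt(358045/241568 - 463384) = sqrt(-111938388067/241568) = I*sqrt(1690045783035566)/60392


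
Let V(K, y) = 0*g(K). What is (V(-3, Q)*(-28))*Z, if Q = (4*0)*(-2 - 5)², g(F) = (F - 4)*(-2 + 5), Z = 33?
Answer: 0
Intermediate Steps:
g(F) = -12 + 3*F (g(F) = (-4 + F)*3 = -12 + 3*F)
Q = 0 (Q = 0*(-7)² = 0*49 = 0)
V(K, y) = 0 (V(K, y) = 0*(-12 + 3*K) = 0)
(V(-3, Q)*(-28))*Z = (0*(-28))*33 = 0*33 = 0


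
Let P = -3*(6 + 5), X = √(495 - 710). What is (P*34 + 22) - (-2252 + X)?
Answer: 1152 - I*√215 ≈ 1152.0 - 14.663*I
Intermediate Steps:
X = I*√215 (X = √(-215) = I*√215 ≈ 14.663*I)
P = -33 (P = -3*11 = -33)
(P*34 + 22) - (-2252 + X) = (-33*34 + 22) - (-2252 + I*√215) = (-1122 + 22) + (2252 - I*√215) = -1100 + (2252 - I*√215) = 1152 - I*√215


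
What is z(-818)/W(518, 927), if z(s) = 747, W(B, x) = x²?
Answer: 83/95481 ≈ 0.00086928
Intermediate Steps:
z(-818)/W(518, 927) = 747/(927²) = 747/859329 = 747*(1/859329) = 83/95481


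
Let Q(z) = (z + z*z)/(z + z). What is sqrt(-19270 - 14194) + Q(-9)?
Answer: -4 + 2*I*sqrt(8366) ≈ -4.0 + 182.93*I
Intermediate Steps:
Q(z) = (z + z**2)/(2*z) (Q(z) = (z + z**2)/((2*z)) = (z + z**2)*(1/(2*z)) = (z + z**2)/(2*z))
sqrt(-19270 - 14194) + Q(-9) = sqrt(-19270 - 14194) + (1/2 + (1/2)*(-9)) = sqrt(-33464) + (1/2 - 9/2) = 2*I*sqrt(8366) - 4 = -4 + 2*I*sqrt(8366)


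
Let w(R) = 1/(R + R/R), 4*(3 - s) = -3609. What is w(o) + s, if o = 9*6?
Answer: 199159/220 ≈ 905.27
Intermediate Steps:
s = 3621/4 (s = 3 - 1/4*(-3609) = 3 + 3609/4 = 3621/4 ≈ 905.25)
o = 54
w(R) = 1/(1 + R) (w(R) = 1/(R + 1) = 1/(1 + R))
w(o) + s = 1/(1 + 54) + 3621/4 = 1/55 + 3621/4 = 199159/220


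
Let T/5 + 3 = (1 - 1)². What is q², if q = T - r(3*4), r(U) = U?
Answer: 729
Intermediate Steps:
T = -15 (T = -15 + 5*(1 - 1)² = -15 + 5*0² = -15 + 5*0 = -15 + 0 = -15)
q = -27 (q = -15 - 3*4 = -15 - 1*12 = -15 - 12 = -27)
q² = (-27)² = 729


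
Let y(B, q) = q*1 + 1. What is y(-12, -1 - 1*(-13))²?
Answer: 169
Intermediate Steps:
y(B, q) = 1 + q (y(B, q) = q + 1 = 1 + q)
y(-12, -1 - 1*(-13))² = (1 + (-1 - 1*(-13)))² = (1 + (-1 + 13))² = (1 + 12)² = 13² = 169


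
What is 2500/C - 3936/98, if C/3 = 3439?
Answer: -20181356/505533 ≈ -39.921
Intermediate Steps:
C = 10317 (C = 3*3439 = 10317)
2500/C - 3936/98 = 2500/10317 - 3936/98 = 2500*(1/10317) - 3936*1/98 = 2500/10317 - 1968/49 = -20181356/505533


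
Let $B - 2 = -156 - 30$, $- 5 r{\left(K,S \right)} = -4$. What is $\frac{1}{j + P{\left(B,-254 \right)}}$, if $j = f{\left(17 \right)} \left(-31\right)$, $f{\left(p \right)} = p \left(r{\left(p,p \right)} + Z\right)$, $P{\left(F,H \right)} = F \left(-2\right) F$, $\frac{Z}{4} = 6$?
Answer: $- \frac{5}{403908} \approx -1.2379 \cdot 10^{-5}$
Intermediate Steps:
$Z = 24$ ($Z = 4 \cdot 6 = 24$)
$r{\left(K,S \right)} = \frac{4}{5}$ ($r{\left(K,S \right)} = \left(- \frac{1}{5}\right) \left(-4\right) = \frac{4}{5}$)
$B = -184$ ($B = 2 - 186 = -184$)
$P{\left(F,H \right)} = - 2 F^{2}$ ($P{\left(F,H \right)} = - 2 F F = - 2 F^{2}$)
$f{\left(p \right)} = \frac{124 p}{5}$ ($f{\left(p \right)} = p \left(\frac{4}{5} + 24\right) = p \frac{124}{5} = \frac{124 p}{5}$)
$j = - \frac{65348}{5}$ ($j = \frac{124}{5} \cdot 17 \left(-31\right) = \frac{2108}{5} \left(-31\right) = - \frac{65348}{5} \approx -13070.0$)
$\frac{1}{j + P{\left(B,-254 \right)}} = \frac{1}{- \frac{65348}{5} - 2 \left(-184\right)^{2}} = \frac{1}{- \frac{65348}{5} - 67712} = \frac{1}{- \frac{403908}{5}} = - \frac{5}{403908}$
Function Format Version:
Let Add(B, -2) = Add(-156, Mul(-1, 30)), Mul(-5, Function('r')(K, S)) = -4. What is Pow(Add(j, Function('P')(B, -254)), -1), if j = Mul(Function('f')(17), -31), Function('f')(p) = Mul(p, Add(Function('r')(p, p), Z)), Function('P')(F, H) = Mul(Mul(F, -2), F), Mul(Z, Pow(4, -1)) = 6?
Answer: Rational(-5, 403908) ≈ -1.2379e-5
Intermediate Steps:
Z = 24 (Z = Mul(4, 6) = 24)
Function('r')(K, S) = Rational(4, 5) (Function('r')(K, S) = Mul(Rational(-1, 5), -4) = Rational(4, 5))
B = -184 (B = Add(2, Add(-156, Mul(-1, 30))) = Add(2, Add(-156, -30)) = Add(2, -186) = -184)
Function('P')(F, H) = Mul(-2, Pow(F, 2)) (Function('P')(F, H) = Mul(Mul(-2, F), F) = Mul(-2, Pow(F, 2)))
Function('f')(p) = Mul(Rational(124, 5), p) (Function('f')(p) = Mul(p, Add(Rational(4, 5), 24)) = Mul(p, Rational(124, 5)) = Mul(Rational(124, 5), p))
j = Rational(-65348, 5) (j = Mul(Mul(Rational(124, 5), 17), -31) = Mul(Rational(2108, 5), -31) = Rational(-65348, 5) ≈ -13070.)
Pow(Add(j, Function('P')(B, -254)), -1) = Pow(Add(Rational(-65348, 5), Mul(-2, Pow(-184, 2))), -1) = Pow(Add(Rational(-65348, 5), Mul(-2, 33856)), -1) = Pow(Add(Rational(-65348, 5), -67712), -1) = Pow(Rational(-403908, 5), -1) = Rational(-5, 403908)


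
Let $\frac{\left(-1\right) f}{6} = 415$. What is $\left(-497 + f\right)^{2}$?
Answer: $8922169$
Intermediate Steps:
$f = -2490$ ($f = \left(-6\right) 415 = -2490$)
$\left(-497 + f\right)^{2} = \left(-497 - 2490\right)^{2} = \left(-2987\right)^{2} = 8922169$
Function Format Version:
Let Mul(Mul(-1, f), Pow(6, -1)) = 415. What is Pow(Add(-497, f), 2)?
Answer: 8922169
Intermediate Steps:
f = -2490 (f = Mul(-6, 415) = -2490)
Pow(Add(-497, f), 2) = Pow(Add(-497, -2490), 2) = Pow(-2987, 2) = 8922169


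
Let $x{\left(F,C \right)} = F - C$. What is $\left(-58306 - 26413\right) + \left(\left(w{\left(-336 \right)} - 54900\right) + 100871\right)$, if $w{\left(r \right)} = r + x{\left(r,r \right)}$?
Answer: $-39084$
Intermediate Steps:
$w{\left(r \right)} = r$ ($w{\left(r \right)} = r + \left(r - r\right) = r + 0 = r$)
$\left(-58306 - 26413\right) + \left(\left(w{\left(-336 \right)} - 54900\right) + 100871\right) = \left(-58306 - 26413\right) + \left(\left(-336 - 54900\right) + 100871\right) = -84719 + \left(-55236 + 100871\right) = -84719 + 45635 = -39084$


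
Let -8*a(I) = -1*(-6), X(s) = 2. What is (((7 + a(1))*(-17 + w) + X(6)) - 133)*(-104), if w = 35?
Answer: 1924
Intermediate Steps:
a(I) = -¾ (a(I) = -(-1)*(-6)/8 = -⅛*6 = -¾)
(((7 + a(1))*(-17 + w) + X(6)) - 133)*(-104) = (((7 - ¾)*(-17 + 35) + 2) - 133)*(-104) = (((25/4)*18 + 2) - 133)*(-104) = ((225/2 + 2) - 133)*(-104) = (229/2 - 133)*(-104) = -37/2*(-104) = 1924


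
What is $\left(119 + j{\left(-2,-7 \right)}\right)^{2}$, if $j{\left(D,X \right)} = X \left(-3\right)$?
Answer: $19600$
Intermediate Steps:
$j{\left(D,X \right)} = - 3 X$
$\left(119 + j{\left(-2,-7 \right)}\right)^{2} = \left(119 - -21\right)^{2} = \left(119 + 21\right)^{2} = 140^{2} = 19600$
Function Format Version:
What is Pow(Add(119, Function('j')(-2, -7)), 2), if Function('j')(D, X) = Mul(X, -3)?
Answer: 19600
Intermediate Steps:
Function('j')(D, X) = Mul(-3, X)
Pow(Add(119, Function('j')(-2, -7)), 2) = Pow(Add(119, Mul(-3, -7)), 2) = Pow(Add(119, 21), 2) = Pow(140, 2) = 19600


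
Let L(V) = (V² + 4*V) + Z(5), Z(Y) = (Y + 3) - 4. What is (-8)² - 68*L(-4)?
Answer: -208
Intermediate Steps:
Z(Y) = -1 + Y (Z(Y) = (3 + Y) - 4 = -1 + Y)
L(V) = 4 + V² + 4*V (L(V) = (V² + 4*V) + (-1 + 5) = (V² + 4*V) + 4 = 4 + V² + 4*V)
(-8)² - 68*L(-4) = (-8)² - 68*(4 + (-4)² + 4*(-4)) = 64 - 68*(4 + 16 - 16) = 64 - 68*4 = 64 - 272 = -208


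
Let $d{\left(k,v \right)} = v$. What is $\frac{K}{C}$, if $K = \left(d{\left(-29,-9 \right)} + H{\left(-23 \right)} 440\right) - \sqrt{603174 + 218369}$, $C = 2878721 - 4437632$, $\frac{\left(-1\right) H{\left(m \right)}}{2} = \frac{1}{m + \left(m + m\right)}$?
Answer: $- \frac{259}{107564859} + \frac{\sqrt{821543}}{1558911} \approx 0.00057902$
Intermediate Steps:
$H{\left(m \right)} = - \frac{2}{3 m}$ ($H{\left(m \right)} = - \frac{2}{m + \left(m + m\right)} = - \frac{2}{m + 2 m} = - \frac{2}{3 m}$)
$C = -1558911$
$K = \frac{259}{69} - \sqrt{821543}$ ($K = \left(-9 + - \frac{2}{3 \left(-23\right)} 440\right) - \sqrt{603174 + 218369} = \left(-9 + \left(- \frac{2}{3}\right) \left(- \frac{1}{23}\right) 440\right) - \sqrt{821543} = \left(-9 + \frac{2}{69} \cdot 440\right) - \sqrt{821543} = \left(-9 + \frac{880}{69}\right) - \sqrt{821543} = \frac{259}{69} - \sqrt{821543} \approx -902.64$)
$\frac{K}{C} = \frac{\frac{259}{69} - \sqrt{821543}}{-1558911} = \left(\frac{259}{69} - \sqrt{821543}\right) \left(- \frac{1}{1558911}\right) = - \frac{259}{107564859} + \frac{\sqrt{821543}}{1558911}$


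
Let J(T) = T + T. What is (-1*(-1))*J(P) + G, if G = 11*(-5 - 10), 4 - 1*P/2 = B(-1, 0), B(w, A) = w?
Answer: -145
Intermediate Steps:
P = 10 (P = 8 - 2*(-1) = 8 + 2 = 10)
G = -165 (G = 11*(-15) = -165)
J(T) = 2*T
(-1*(-1))*J(P) + G = (-1*(-1))*(2*10) - 165 = 1*20 - 165 = 20 - 165 = -145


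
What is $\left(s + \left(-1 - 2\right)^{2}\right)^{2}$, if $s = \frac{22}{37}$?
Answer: $\frac{126025}{1369} \approx 92.056$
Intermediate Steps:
$s = \frac{22}{37}$ ($s = 22 \cdot \frac{1}{37} = \frac{22}{37} \approx 0.59459$)
$\left(s + \left(-1 - 2\right)^{2}\right)^{2} = \left(\frac{22}{37} + \left(-1 - 2\right)^{2}\right)^{2} = \left(\frac{22}{37} + \left(-3\right)^{2}\right)^{2} = \left(\frac{22}{37} + 9\right)^{2} = \left(\frac{355}{37}\right)^{2} = \frac{126025}{1369}$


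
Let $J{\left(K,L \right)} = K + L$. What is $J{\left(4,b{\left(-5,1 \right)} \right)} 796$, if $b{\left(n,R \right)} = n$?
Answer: $-796$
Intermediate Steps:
$J{\left(4,b{\left(-5,1 \right)} \right)} 796 = \left(4 - 5\right) 796 = \left(-1\right) 796 = -796$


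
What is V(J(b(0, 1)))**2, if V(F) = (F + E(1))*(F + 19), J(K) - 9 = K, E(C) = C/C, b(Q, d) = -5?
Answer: 13225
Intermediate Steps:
E(C) = 1
J(K) = 9 + K
V(F) = (1 + F)*(19 + F) (V(F) = (F + 1)*(F + 19) = (1 + F)*(19 + F))
V(J(b(0, 1)))**2 = (19 + (9 - 5)**2 + 20*(9 - 5))**2 = (19 + 4**2 + 20*4)**2 = (19 + 16 + 80)**2 = 115**2 = 13225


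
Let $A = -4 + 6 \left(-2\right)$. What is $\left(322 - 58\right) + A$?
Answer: $248$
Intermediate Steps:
$A = -16$ ($A = -4 - 12 = -16$)
$\left(322 - 58\right) + A = \left(322 - 58\right) - 16 = 264 - 16 = 248$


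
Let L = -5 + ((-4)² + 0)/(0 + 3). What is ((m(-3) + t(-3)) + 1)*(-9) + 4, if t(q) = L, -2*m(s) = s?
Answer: -43/2 ≈ -21.500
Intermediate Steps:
m(s) = -s/2
L = ⅓ (L = -5 + (16 + 0)/3 = -5 + 16*(⅓) = -5 + 16/3 = ⅓ ≈ 0.33333)
t(q) = ⅓
((m(-3) + t(-3)) + 1)*(-9) + 4 = ((-½*(-3) + ⅓) + 1)*(-9) + 4 = ((3/2 + ⅓) + 1)*(-9) + 4 = (11/6 + 1)*(-9) + 4 = (17/6)*(-9) + 4 = -51/2 + 4 = -43/2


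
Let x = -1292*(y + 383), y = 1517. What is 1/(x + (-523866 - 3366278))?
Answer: -1/6344944 ≈ -1.5761e-7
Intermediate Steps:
x = -2454800 (x = -1292*(1517 + 383) = -1292*1900 = -2454800)
1/(x + (-523866 - 3366278)) = 1/(-2454800 + (-523866 - 3366278)) = 1/(-2454800 - 3890144) = 1/(-6344944) = -1/6344944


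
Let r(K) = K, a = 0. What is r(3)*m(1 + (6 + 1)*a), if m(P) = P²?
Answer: 3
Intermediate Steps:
r(3)*m(1 + (6 + 1)*a) = 3*(1 + (6 + 1)*0)² = 3*(1 + 7*0)² = 3*(1 + 0)² = 3*1² = 3*1 = 3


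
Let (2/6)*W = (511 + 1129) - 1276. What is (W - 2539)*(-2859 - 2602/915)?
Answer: 3789095389/915 ≈ 4.1411e+6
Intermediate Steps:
W = 1092 (W = 3*((511 + 1129) - 1276) = 3*(1640 - 1276) = 3*364 = 1092)
(W - 2539)*(-2859 - 2602/915) = (1092 - 2539)*(-2859 - 2602/915) = -1447*(-2859 - 2602*1/915) = -1447*(-2859 - 2602/915) = -1447*(-2618587/915) = 3789095389/915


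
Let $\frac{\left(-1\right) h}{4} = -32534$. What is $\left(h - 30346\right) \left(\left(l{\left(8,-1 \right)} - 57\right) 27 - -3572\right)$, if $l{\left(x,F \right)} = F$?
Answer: $200178740$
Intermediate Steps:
$h = 130136$ ($h = \left(-4\right) \left(-32534\right) = 130136$)
$\left(h - 30346\right) \left(\left(l{\left(8,-1 \right)} - 57\right) 27 - -3572\right) = \left(130136 - 30346\right) \left(\left(-1 - 57\right) 27 - -3572\right) = 99790 \left(\left(-58\right) 27 + 3572\right) = 99790 \left(-1566 + 3572\right) = 99790 \cdot 2006 = 200178740$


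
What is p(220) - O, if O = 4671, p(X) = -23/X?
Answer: -1027643/220 ≈ -4671.1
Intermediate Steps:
p(220) - O = -23/220 - 1*4671 = -23*1/220 - 4671 = -23/220 - 4671 = -1027643/220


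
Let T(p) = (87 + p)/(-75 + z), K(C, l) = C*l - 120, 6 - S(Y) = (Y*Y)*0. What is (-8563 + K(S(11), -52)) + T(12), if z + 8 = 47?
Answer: -35991/4 ≈ -8997.8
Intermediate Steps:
z = 39 (z = -8 + 47 = 39)
S(Y) = 6 (S(Y) = 6 - Y*Y*0 = 6 - Y**2*0 = 6 - 1*0 = 6 + 0 = 6)
K(C, l) = -120 + C*l
T(p) = -29/12 - p/36 (T(p) = (87 + p)/(-75 + 39) = (87 + p)/(-36) = (87 + p)*(-1/36) = -29/12 - p/36)
(-8563 + K(S(11), -52)) + T(12) = (-8563 + (-120 + 6*(-52))) + (-29/12 - 1/36*12) = (-8563 + (-120 - 312)) + (-29/12 - 1/3) = (-8563 - 432) - 11/4 = -8995 - 11/4 = -35991/4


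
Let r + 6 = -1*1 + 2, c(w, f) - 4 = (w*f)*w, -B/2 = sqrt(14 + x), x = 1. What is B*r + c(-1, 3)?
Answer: 7 + 10*sqrt(15) ≈ 45.730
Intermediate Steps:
B = -2*sqrt(15) (B = -2*sqrt(14 + 1) = -2*sqrt(15) ≈ -7.7460)
c(w, f) = 4 + f*w**2 (c(w, f) = 4 + (w*f)*w = 4 + (f*w)*w = 4 + f*w**2)
r = -5 (r = -6 + (-1*1 + 2) = -6 + (-1 + 2) = -6 + 1 = -5)
B*r + c(-1, 3) = -2*sqrt(15)*(-5) + (4 + 3*(-1)**2) = 10*sqrt(15) + (4 + 3*1) = 10*sqrt(15) + (4 + 3) = 10*sqrt(15) + 7 = 7 + 10*sqrt(15)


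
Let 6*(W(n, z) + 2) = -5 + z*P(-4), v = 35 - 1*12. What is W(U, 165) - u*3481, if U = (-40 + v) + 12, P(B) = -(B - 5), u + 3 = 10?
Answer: -72367/3 ≈ -24122.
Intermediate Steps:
u = 7 (u = -3 + 10 = 7)
v = 23 (v = 35 - 12 = 23)
P(B) = 5 - B (P(B) = -(-5 + B) = 5 - B)
U = -5 (U = (-40 + 23) + 12 = -17 + 12 = -5)
W(n, z) = -17/6 + 3*z/2 (W(n, z) = -2 + (-5 + z*(5 - 1*(-4)))/6 = -2 + (-5 + z*(5 + 4))/6 = -2 + (-5 + z*9)/6 = -2 + (-5 + 9*z)/6 = -2 + (-5/6 + 3*z/2) = -17/6 + 3*z/2)
W(U, 165) - u*3481 = (-17/6 + (3/2)*165) - 7*3481 = (-17/6 + 495/2) - 1*24367 = 734/3 - 24367 = -72367/3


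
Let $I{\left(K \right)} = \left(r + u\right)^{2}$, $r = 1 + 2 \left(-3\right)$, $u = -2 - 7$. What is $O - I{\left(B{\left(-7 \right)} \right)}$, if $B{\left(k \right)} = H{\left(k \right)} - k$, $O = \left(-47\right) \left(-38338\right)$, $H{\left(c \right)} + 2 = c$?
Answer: $1801690$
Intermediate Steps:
$u = -9$ ($u = -2 - 7 = -9$)
$H{\left(c \right)} = -2 + c$
$O = 1801886$
$B{\left(k \right)} = -2$ ($B{\left(k \right)} = \left(-2 + k\right) - k = -2$)
$r = -5$ ($r = 1 - 6 = -5$)
$I{\left(K \right)} = 196$ ($I{\left(K \right)} = \left(-5 - 9\right)^{2} = \left(-14\right)^{2} = 196$)
$O - I{\left(B{\left(-7 \right)} \right)} = 1801886 - 196 = 1801690$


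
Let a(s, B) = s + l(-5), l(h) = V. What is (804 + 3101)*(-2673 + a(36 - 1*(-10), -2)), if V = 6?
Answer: -10235005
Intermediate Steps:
l(h) = 6
a(s, B) = 6 + s (a(s, B) = s + 6 = 6 + s)
(804 + 3101)*(-2673 + a(36 - 1*(-10), -2)) = (804 + 3101)*(-2673 + (6 + (36 - 1*(-10)))) = 3905*(-2673 + (6 + (36 + 10))) = 3905*(-2673 + (6 + 46)) = 3905*(-2673 + 52) = 3905*(-2621) = -10235005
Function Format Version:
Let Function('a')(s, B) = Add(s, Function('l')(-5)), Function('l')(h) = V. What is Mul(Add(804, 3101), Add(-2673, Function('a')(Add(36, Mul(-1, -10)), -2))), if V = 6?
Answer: -10235005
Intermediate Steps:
Function('l')(h) = 6
Function('a')(s, B) = Add(6, s) (Function('a')(s, B) = Add(s, 6) = Add(6, s))
Mul(Add(804, 3101), Add(-2673, Function('a')(Add(36, Mul(-1, -10)), -2))) = Mul(Add(804, 3101), Add(-2673, Add(6, Add(36, Mul(-1, -10))))) = Mul(3905, Add(-2673, Add(6, Add(36, 10)))) = Mul(3905, Add(-2673, Add(6, 46))) = Mul(3905, Add(-2673, 52)) = Mul(3905, -2621) = -10235005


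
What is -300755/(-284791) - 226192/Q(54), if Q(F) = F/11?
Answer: -27252910147/591489 ≈ -46075.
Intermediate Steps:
Q(F) = F/11 (Q(F) = F*(1/11) = F/11)
-300755/(-284791) - 226192/Q(54) = -300755/(-284791) - 226192/((1/11)*54) = -300755*(-1/284791) - 226192/54/11 = 23135/21907 - 226192*11/54 = 23135/21907 - 1244056/27 = -27252910147/591489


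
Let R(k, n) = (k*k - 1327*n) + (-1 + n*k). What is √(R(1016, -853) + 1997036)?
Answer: √3294574 ≈ 1815.1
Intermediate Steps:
R(k, n) = -1 + k² - 1327*n + k*n (R(k, n) = (k² - 1327*n) + (-1 + k*n) = -1 + k² - 1327*n + k*n)
√(R(1016, -853) + 1997036) = √((-1 + 1016² - 1327*(-853) + 1016*(-853)) + 1997036) = √((-1 + 1032256 + 1131931 - 866648) + 1997036) = √(1297538 + 1997036) = √3294574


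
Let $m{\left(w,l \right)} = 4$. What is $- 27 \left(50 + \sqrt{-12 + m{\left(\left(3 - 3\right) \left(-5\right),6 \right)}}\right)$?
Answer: $-1350 - 54 i \sqrt{2} \approx -1350.0 - 76.368 i$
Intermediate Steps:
$- 27 \left(50 + \sqrt{-12 + m{\left(\left(3 - 3\right) \left(-5\right),6 \right)}}\right) = - 27 \left(50 + \sqrt{-12 + 4}\right) = - 27 \left(50 + \sqrt{-8}\right) = - 27 \left(50 + 2 i \sqrt{2}\right) = -1350 - 54 i \sqrt{2}$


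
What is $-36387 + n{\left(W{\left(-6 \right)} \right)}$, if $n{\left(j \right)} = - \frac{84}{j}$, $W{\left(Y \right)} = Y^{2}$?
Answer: $- \frac{109168}{3} \approx -36389.0$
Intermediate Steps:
$-36387 + n{\left(W{\left(-6 \right)} \right)} = -36387 - \frac{84}{\left(-6\right)^{2}} = -36387 - \frac{84}{36} = -36387 - \frac{7}{3} = - \frac{109168}{3}$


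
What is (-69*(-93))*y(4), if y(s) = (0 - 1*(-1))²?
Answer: 6417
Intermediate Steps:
y(s) = 1 (y(s) = (0 + 1)² = 1² = 1)
(-69*(-93))*y(4) = -69*(-93)*1 = 6417*1 = 6417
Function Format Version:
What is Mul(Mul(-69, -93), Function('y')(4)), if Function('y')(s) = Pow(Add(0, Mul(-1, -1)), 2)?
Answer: 6417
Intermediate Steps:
Function('y')(s) = 1 (Function('y')(s) = Pow(Add(0, 1), 2) = Pow(1, 2) = 1)
Mul(Mul(-69, -93), Function('y')(4)) = Mul(Mul(-69, -93), 1) = Mul(6417, 1) = 6417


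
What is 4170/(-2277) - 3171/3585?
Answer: -2463313/907005 ≈ -2.7159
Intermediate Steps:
4170/(-2277) - 3171/3585 = 4170*(-1/2277) - 3171*1/3585 = -1390/759 - 1057/1195 = -2463313/907005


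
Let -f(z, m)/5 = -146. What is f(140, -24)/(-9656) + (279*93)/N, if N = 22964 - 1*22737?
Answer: 125189261/1095956 ≈ 114.23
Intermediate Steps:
N = 227 (N = 22964 - 22737 = 227)
f(z, m) = 730 (f(z, m) = -5*(-146) = 730)
f(140, -24)/(-9656) + (279*93)/N = 730/(-9656) + (279*93)/227 = 730*(-1/9656) + 25947*(1/227) = -365/4828 + 25947/227 = 125189261/1095956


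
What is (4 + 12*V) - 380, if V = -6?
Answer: -448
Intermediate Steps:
(4 + 12*V) - 380 = (4 + 12*(-6)) - 380 = (4 - 72) - 380 = -68 - 380 = -448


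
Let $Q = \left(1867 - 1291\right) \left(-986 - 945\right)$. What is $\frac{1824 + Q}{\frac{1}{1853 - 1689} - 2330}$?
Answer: $\frac{60703616}{127373} \approx 476.58$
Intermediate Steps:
$Q = -1112256$ ($Q = 576 \left(-1931\right) = -1112256$)
$\frac{1824 + Q}{\frac{1}{1853 - 1689} - 2330} = \frac{1824 - 1112256}{\frac{1}{1853 - 1689} - 2330} = - \frac{1110432}{\frac{1}{164} - 2330} = - \frac{1110432}{- \frac{382119}{164}} = \left(-1110432\right) \left(- \frac{164}{382119}\right) = \frac{60703616}{127373}$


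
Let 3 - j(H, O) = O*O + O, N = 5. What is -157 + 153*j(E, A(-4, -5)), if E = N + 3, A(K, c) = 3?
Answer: -1534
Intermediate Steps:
E = 8 (E = 5 + 3 = 8)
j(H, O) = 3 - O - O**2 (j(H, O) = 3 - (O*O + O) = 3 - (O**2 + O) = 3 - (O + O**2) = 3 + (-O - O**2) = 3 - O - O**2)
-157 + 153*j(E, A(-4, -5)) = -157 + 153*(3 - 1*3 - 1*3**2) = -157 + 153*(3 - 3 - 1*9) = -157 + 153*(3 - 3 - 9) = -157 + 153*(-9) = -157 - 1377 = -1534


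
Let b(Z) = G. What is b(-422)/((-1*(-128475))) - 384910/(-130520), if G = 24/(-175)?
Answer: 288465883709/97816582500 ≈ 2.9490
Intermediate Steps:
G = -24/175 (G = 24*(-1/175) = -24/175 ≈ -0.13714)
b(Z) = -24/175
b(-422)/((-1*(-128475))) - 384910/(-130520) = -24/(175*((-1*(-128475)))) - 384910/(-130520) = -24/175/128475 - 384910*(-1/130520) = -24/175*1/128475 + 38491/13052 = -8/7494375 + 38491/13052 = 288465883709/97816582500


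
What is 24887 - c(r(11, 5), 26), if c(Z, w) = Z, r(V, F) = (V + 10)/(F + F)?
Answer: 248849/10 ≈ 24885.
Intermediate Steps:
r(V, F) = (10 + V)/(2*F) (r(V, F) = (10 + V)/((2*F)) = (10 + V)*(1/(2*F)) = (10 + V)/(2*F))
24887 - c(r(11, 5), 26) = 24887 - (10 + 11)/(2*5) = 24887 - 21/(2*5) = 24887 - 1*21/10 = 24887 - 21/10 = 248849/10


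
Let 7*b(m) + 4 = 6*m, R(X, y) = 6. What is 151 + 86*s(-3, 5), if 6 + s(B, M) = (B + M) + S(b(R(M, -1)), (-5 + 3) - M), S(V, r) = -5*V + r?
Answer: -19325/7 ≈ -2760.7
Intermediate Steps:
b(m) = -4/7 + 6*m/7 (b(m) = -4/7 + (6*m)/7 = -4/7 + 6*m/7)
S(V, r) = r - 5*V
s(B, M) = -216/7 + B (s(B, M) = -6 + ((B + M) + (((-5 + 3) - M) - 5*(-4/7 + (6/7)*6))) = -6 + ((B + M) + ((-2 - M) - 5*(-4/7 + 36/7))) = -6 + ((B + M) + ((-2 - M) - 5*32/7)) = -6 + ((B + M) + ((-2 - M) - 160/7)) = -6 + ((B + M) + (-174/7 - M)) = -6 + (-174/7 + B) = -216/7 + B)
151 + 86*s(-3, 5) = 151 + 86*(-216/7 - 3) = 151 + 86*(-237/7) = 151 - 20382/7 = -19325/7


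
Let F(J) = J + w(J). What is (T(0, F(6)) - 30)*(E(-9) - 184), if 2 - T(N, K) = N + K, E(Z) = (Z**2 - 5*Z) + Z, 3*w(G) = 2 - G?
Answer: 6566/3 ≈ 2188.7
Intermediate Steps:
w(G) = 2/3 - G/3 (w(G) = (2 - G)/3 = 2/3 - G/3)
E(Z) = Z**2 - 4*Z
F(J) = 2/3 + 2*J/3 (F(J) = J + (2/3 - J/3) = 2/3 + 2*J/3)
T(N, K) = 2 - K - N (T(N, K) = 2 - (N + K) = 2 - (K + N) = 2 + (-K - N) = 2 - K - N)
(T(0, F(6)) - 30)*(E(-9) - 184) = ((2 - (2/3 + (2/3)*6) - 1*0) - 30)*(-9*(-4 - 9) - 184) = ((2 - (2/3 + 4) + 0) - 30)*(-9*(-13) - 184) = ((2 - 1*14/3 + 0) - 30)*(117 - 184) = ((2 - 14/3 + 0) - 30)*(-67) = (-8/3 - 30)*(-67) = -98/3*(-67) = 6566/3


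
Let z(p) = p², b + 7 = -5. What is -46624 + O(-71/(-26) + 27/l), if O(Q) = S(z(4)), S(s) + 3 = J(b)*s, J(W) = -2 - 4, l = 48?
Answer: -46723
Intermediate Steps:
b = -12 (b = -7 - 5 = -12)
J(W) = -6
S(s) = -3 - 6*s
O(Q) = -99 (O(Q) = -3 - 6*4² = -3 - 6*16 = -3 - 96 = -99)
-46624 + O(-71/(-26) + 27/l) = -46624 - 99 = -46723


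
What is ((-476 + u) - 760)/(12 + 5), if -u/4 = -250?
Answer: -236/17 ≈ -13.882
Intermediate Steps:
u = 1000 (u = -4*(-250) = 1000)
((-476 + u) - 760)/(12 + 5) = ((-476 + 1000) - 760)/(12 + 5) = (524 - 760)/17 = -236*1/17 = -236/17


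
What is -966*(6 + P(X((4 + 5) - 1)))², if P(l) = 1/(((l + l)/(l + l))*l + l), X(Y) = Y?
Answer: -4544547/128 ≈ -35504.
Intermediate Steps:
P(l) = 1/(2*l) (P(l) = 1/(((2*l)/((2*l)))*l + l) = 1/(((2*l)*(1/(2*l)))*l + l) = 1/(1*l + l) = 1/(l + l) = 1/(2*l))
-966*(6 + P(X((4 + 5) - 1)))² = -966*(6 + 1/(2*((4 + 5) - 1)))² = -966*(6 + 1/(2*(9 - 1)))² = -966*(6 + (½)/8)² = -966*(6 + (½)*(⅛))² = -966*(6 + 1/16)² = -966*(97/16)² = -966*9409/256 = -4544547/128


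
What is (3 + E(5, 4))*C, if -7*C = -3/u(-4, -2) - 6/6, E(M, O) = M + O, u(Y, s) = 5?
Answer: 96/35 ≈ 2.7429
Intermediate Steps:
C = 8/35 (C = -(-3/5 - 6/6)/7 = -(-3*⅕ - 6*⅙)/7 = -(-⅗ - 1)/7 = -⅐*(-8/5) = 8/35 ≈ 0.22857)
(3 + E(5, 4))*C = (3 + (5 + 4))*(8/35) = (3 + 9)*(8/35) = 12*(8/35) = 96/35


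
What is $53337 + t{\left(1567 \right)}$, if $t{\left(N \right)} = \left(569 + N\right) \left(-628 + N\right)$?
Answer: $2059041$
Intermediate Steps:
$t{\left(N \right)} = \left(-628 + N\right) \left(569 + N\right)$
$53337 + t{\left(1567 \right)} = 53337 - \left(449785 - 2455489\right) = 53337 - -2005704 = 53337 + 2005704 = 2059041$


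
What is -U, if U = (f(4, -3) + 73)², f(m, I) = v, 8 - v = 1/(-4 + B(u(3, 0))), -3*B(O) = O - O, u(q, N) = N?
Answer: -105625/16 ≈ -6601.6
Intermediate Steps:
B(O) = 0 (B(O) = -(O - O)/3 = -⅓*0 = 0)
v = 33/4 (v = 8 - 1/(-4 + 0) = 8 - 1/(-4) = 8 - 1*(-¼) = 8 + ¼ = 33/4 ≈ 8.2500)
f(m, I) = 33/4
U = 105625/16 (U = (33/4 + 73)² = (325/4)² = 105625/16 ≈ 6601.6)
-U = -1*105625/16 = -105625/16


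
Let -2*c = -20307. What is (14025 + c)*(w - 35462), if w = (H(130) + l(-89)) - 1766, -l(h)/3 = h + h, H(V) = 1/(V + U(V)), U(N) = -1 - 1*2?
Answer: -225350244909/254 ≈ -8.8721e+8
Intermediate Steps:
c = 20307/2 (c = -1/2*(-20307) = 20307/2 ≈ 10154.)
U(N) = -3 (U(N) = -1 - 2 = -3)
H(V) = 1/(-3 + V) (H(V) = 1/(V - 3) = 1/(-3 + V))
l(h) = -6*h (l(h) = -3*(h + h) = -6*h)
w = -156463/127 (w = (1/(-3 + 130) - 6*(-89)) - 1766 = (1/127 + 534) - 1766 = 67819/127 - 1766 = -156463/127 ≈ -1232.0)
(14025 + c)*(w - 35462) = (14025 + 20307/2)*(-156463/127 - 35462) = (48357/2)*(-4660137/127) = -225350244909/254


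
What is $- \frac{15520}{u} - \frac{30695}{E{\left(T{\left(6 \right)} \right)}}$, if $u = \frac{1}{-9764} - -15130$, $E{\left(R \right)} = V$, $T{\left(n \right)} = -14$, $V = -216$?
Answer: $\frac{4501819394225}{31909532904} \approx 141.08$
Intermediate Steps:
$E{\left(R \right)} = -216$
$u = \frac{147729319}{9764}$ ($u = - \frac{1}{9764} + 15130 = \frac{147729319}{9764} \approx 15130.0$)
$- \frac{15520}{u} - \frac{30695}{E{\left(T{\left(6 \right)} \right)}} = - \frac{15520}{\frac{147729319}{9764}} - \frac{30695}{-216} = \left(-15520\right) \frac{9764}{147729319} - - \frac{30695}{216} = - \frac{151537280}{147729319} + \frac{30695}{216} = \frac{4501819394225}{31909532904}$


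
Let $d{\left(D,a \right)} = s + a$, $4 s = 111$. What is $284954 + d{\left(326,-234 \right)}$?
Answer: $\frac{1138991}{4} \approx 2.8475 \cdot 10^{5}$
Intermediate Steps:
$s = \frac{111}{4}$ ($s = \frac{1}{4} \cdot 111 = \frac{111}{4} \approx 27.75$)
$d{\left(D,a \right)} = \frac{111}{4} + a$
$284954 + d{\left(326,-234 \right)} = 284954 + \left(\frac{111}{4} - 234\right) = 284954 - \frac{825}{4} = \frac{1138991}{4}$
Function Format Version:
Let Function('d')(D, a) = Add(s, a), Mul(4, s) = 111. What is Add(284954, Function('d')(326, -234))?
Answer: Rational(1138991, 4) ≈ 2.8475e+5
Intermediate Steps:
s = Rational(111, 4) (s = Mul(Rational(1, 4), 111) = Rational(111, 4) ≈ 27.750)
Function('d')(D, a) = Add(Rational(111, 4), a)
Add(284954, Function('d')(326, -234)) = Add(284954, Add(Rational(111, 4), -234)) = Add(284954, Rational(-825, 4)) = Rational(1138991, 4)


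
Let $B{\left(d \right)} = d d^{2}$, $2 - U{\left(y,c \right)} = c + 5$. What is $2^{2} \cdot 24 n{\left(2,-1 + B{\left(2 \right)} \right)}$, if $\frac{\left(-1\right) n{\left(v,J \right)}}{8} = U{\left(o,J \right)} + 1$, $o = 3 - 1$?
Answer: $6912$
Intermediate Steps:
$o = 2$ ($o = 3 - 1 = 2$)
$U{\left(y,c \right)} = -3 - c$ ($U{\left(y,c \right)} = 2 - \left(c + 5\right) = 2 - \left(5 + c\right) = -3 - c$)
$B{\left(d \right)} = d^{3}$
$n{\left(v,J \right)} = 16 + 8 J$ ($n{\left(v,J \right)} = - 8 \left(\left(-3 - J\right) + 1\right) = - 8 \left(-2 - J\right) = 16 + 8 J$)
$2^{2} \cdot 24 n{\left(2,-1 + B{\left(2 \right)} \right)} = 2^{2} \cdot 24 \left(16 + 8 \left(-1 + 2^{3}\right)\right) = 4 \cdot 24 \left(16 + 8 \left(-1 + 8\right)\right) = 96 \left(16 + 8 \cdot 7\right) = 96 \left(16 + 56\right) = 96 \cdot 72 = 6912$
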